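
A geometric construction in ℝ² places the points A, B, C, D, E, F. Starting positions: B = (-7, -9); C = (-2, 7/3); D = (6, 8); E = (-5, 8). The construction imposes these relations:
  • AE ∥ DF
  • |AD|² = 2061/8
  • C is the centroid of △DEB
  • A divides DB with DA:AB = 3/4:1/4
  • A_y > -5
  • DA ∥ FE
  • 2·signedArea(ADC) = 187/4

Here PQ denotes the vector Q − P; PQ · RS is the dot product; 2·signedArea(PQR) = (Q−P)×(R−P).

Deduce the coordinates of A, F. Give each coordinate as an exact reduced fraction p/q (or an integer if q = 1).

1. A_x = -15/4  [A divides DB with DA:AB = 3/4:1/4]
2. A_y = -19/4  [A divides DB with DA:AB = 3/4:1/4]
   → A = (-15/4, -19/4)
3. F_x = 19/4  [DA ∥ FE ∩ AE ∥ DF]
4. F_y = 83/4  [DA ∥ FE ∩ AE ∥ DF]
   → F = (19/4, 83/4)

A = (-15/4, -19/4)
F = (19/4, 83/4)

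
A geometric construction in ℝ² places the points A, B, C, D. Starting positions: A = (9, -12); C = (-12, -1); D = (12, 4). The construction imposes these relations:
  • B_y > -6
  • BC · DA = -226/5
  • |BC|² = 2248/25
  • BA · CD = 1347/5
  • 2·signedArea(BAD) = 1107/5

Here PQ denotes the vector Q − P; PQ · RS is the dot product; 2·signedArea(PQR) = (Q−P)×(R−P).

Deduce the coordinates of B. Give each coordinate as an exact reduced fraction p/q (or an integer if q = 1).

B = (-18/5, -27/5)

1. B_x = -18/5  [BA · CD = 1347/5 ∩ BC · DA = -226/5]
2. B_y = -27/5  [BA · CD = 1347/5 ∩ BC · DA = -226/5]
   → B = (-18/5, -27/5)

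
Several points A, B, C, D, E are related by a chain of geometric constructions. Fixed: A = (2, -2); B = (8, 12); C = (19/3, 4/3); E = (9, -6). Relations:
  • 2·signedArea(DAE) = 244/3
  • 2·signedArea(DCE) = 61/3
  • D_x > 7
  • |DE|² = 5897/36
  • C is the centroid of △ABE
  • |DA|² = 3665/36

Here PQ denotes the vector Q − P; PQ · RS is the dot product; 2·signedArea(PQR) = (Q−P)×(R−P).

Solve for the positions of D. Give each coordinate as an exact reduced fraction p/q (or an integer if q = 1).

D = (43/6, 20/3)

1. D_x = 43/6  [2·signedArea(DAE) = 244/3 ∩ 2·signedArea(DCE) = 61/3]
2. D_y = 20/3  [2·signedArea(DAE) = 244/3 ∩ 2·signedArea(DCE) = 61/3]
   → D = (43/6, 20/3)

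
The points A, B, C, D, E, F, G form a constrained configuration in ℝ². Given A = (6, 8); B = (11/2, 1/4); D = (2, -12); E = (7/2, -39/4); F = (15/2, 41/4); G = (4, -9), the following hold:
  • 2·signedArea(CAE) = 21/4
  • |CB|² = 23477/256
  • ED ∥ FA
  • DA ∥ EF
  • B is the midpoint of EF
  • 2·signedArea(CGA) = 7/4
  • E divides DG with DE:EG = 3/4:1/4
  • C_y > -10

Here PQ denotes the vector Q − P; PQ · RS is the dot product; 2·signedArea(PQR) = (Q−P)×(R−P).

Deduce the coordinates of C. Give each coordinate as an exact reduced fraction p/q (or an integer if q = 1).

C = (31/8, -147/16)

1. C_x = 31/8  [2·signedArea(CAE) = 21/4 ∩ 2·signedArea(CGA) = 7/4]
2. C_y = -147/16  [2·signedArea(CAE) = 21/4 ∩ 2·signedArea(CGA) = 7/4]
   → C = (31/8, -147/16)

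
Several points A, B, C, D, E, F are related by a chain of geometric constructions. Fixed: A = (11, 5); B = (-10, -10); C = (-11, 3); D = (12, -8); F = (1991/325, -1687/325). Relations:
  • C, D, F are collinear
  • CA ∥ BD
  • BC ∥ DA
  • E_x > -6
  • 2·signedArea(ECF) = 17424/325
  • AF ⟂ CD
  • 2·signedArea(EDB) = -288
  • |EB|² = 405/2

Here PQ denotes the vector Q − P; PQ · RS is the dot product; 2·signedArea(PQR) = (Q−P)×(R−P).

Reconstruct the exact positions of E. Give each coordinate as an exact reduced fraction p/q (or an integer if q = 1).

E = (-11/2, 7/2)

1. E_x = -11/2  [2·signedArea(EDB) = -288 ∩ 2·signedArea(ECF) = 17424/325]
2. E_y = 7/2  [2·signedArea(EDB) = -288 ∩ 2·signedArea(ECF) = 17424/325]
   → E = (-11/2, 7/2)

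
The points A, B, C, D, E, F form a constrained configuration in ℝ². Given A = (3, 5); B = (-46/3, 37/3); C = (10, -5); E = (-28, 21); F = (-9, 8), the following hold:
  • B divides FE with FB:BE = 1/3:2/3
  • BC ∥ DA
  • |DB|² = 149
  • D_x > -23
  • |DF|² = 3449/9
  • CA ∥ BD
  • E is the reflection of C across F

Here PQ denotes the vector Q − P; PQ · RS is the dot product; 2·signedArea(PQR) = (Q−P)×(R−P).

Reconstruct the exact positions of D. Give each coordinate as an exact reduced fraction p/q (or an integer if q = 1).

D = (-67/3, 67/3)

1. D_x = -67/3  [BC ∥ DA ∩ CA ∥ BD]
2. D_y = 67/3  [BC ∥ DA ∩ CA ∥ BD]
   → D = (-67/3, 67/3)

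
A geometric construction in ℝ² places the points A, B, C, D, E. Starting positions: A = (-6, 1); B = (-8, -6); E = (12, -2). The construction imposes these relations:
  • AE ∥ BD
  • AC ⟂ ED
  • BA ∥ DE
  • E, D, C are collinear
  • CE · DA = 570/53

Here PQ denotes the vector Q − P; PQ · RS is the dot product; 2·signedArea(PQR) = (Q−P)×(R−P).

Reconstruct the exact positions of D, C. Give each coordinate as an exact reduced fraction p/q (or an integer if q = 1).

C = (606/53, -211/53)
D = (10, -9)

1. D_x = 10  [BA ∥ DE ∩ AE ∥ BD]
2. D_y = -9  [BA ∥ DE ∩ AE ∥ BD]
   → D = (10, -9)
3. C_x = 606/53  [E, D, C are collinear ∩ AC ⟂ ED]
4. C_y = -211/53  [E, D, C are collinear ∩ AC ⟂ ED]
   → C = (606/53, -211/53)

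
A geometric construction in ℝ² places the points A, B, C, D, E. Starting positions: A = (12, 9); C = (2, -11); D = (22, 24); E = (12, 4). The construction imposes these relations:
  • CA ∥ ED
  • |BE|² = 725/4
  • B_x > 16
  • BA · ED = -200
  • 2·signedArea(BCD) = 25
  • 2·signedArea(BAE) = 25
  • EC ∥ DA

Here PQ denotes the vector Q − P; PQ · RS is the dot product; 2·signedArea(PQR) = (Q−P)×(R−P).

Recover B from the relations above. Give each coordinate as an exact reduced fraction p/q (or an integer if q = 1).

1. B_x = 17  [2·signedArea(BAE) = 25 ∩ BA · ED = -200]
2. B_y = 33/2  [2·signedArea(BAE) = 25 ∩ BA · ED = -200]
   → B = (17, 33/2)

B = (17, 33/2)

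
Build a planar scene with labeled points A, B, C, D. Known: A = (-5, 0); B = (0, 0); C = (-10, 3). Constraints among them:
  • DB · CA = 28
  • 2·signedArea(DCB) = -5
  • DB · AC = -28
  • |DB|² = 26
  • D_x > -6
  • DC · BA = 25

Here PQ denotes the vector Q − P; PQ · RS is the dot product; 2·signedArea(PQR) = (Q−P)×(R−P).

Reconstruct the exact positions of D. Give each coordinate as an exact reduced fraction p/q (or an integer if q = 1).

1. D_x = -5  [2·signedArea(DCB) = -5 ∩ DB · CA = 28]
2. D_y = 1  [2·signedArea(DCB) = -5 ∩ DB · CA = 28]
   → D = (-5, 1)

D = (-5, 1)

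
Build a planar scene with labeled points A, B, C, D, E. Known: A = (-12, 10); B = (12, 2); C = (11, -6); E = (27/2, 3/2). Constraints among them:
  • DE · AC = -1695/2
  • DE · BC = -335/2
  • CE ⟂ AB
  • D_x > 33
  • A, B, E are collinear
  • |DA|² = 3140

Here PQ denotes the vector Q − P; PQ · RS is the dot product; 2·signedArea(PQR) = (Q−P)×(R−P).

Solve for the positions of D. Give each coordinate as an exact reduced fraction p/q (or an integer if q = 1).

1. D_x = 34  [DE · AC = -1695/2 ∩ DE · BC = -335/2]
2. D_y = -22  [DE · AC = -1695/2 ∩ DE · BC = -335/2]
   → D = (34, -22)

D = (34, -22)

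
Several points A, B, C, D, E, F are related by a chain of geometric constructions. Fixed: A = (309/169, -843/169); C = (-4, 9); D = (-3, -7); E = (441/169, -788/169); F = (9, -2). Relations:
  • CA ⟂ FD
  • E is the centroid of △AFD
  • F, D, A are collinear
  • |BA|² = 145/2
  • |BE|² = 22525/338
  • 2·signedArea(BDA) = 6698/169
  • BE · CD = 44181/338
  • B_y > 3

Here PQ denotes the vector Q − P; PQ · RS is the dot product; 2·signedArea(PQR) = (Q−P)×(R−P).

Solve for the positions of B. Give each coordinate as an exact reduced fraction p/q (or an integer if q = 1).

B = (5/2, 7/2)

1. B_x = 5/2  [2·signedArea(BDA) = 6698/169 ∩ BE · CD = 44181/338]
2. B_y = 7/2  [2·signedArea(BDA) = 6698/169 ∩ BE · CD = 44181/338]
   → B = (5/2, 7/2)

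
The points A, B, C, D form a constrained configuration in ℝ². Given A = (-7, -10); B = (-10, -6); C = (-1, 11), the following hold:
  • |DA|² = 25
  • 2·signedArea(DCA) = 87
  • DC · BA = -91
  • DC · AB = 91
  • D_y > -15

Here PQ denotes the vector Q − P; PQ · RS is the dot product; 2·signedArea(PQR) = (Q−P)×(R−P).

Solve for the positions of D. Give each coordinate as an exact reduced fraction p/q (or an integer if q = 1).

1. D_x = -4  [DC · BA = -91 ∩ 2·signedArea(DCA) = 87]
2. D_y = -14  [DC · BA = -91 ∩ 2·signedArea(DCA) = 87]
   → D = (-4, -14)

D = (-4, -14)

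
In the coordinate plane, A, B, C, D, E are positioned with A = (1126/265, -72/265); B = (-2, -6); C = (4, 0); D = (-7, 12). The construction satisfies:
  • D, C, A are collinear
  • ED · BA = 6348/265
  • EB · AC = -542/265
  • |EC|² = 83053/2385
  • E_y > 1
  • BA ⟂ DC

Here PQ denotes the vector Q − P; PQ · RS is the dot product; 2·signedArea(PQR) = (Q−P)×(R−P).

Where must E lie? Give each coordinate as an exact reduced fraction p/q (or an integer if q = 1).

E = (-1259/795, 506/265)

1. E_x = -1259/795  [ED · BA = 6348/265 ∩ EB · AC = -542/265]
2. E_y = 506/265  [ED · BA = 6348/265 ∩ EB · AC = -542/265]
   → E = (-1259/795, 506/265)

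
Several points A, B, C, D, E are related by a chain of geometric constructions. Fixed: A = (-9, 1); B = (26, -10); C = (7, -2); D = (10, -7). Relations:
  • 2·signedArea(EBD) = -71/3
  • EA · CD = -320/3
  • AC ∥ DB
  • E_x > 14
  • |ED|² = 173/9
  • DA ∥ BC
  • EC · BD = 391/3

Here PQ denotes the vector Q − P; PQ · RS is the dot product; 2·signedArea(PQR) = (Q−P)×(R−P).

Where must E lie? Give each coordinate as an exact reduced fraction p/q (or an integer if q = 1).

1. E_x = 43/3  [2·signedArea(EBD) = -71/3 ∩ EA · CD = -320/3]
2. E_y = -19/3  [2·signedArea(EBD) = -71/3 ∩ EA · CD = -320/3]
   → E = (43/3, -19/3)

E = (43/3, -19/3)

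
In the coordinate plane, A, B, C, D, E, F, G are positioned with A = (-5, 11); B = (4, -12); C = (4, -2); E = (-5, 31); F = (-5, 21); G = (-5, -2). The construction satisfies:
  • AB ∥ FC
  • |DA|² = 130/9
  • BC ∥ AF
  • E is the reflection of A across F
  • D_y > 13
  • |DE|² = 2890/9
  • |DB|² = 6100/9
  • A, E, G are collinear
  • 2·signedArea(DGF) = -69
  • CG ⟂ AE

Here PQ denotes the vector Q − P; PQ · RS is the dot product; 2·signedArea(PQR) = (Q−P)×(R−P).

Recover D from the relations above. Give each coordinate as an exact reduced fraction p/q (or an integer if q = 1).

1. D_x = -2  [2·signedArea(DGF) = -69]
2. D_y = 40/3  [|DB|² = 6100/9]
   → D = (-2, 40/3)

D = (-2, 40/3)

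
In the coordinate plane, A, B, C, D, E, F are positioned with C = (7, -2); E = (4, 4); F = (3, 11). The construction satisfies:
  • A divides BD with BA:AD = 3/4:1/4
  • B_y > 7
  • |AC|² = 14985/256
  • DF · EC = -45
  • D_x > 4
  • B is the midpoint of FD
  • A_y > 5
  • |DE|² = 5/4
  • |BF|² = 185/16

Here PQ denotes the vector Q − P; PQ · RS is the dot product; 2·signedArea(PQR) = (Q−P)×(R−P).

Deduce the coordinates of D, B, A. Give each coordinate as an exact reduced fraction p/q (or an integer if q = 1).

A = (19/4, 85/16)
B = (4, 31/4)
D = (5, 9/2)

1. D_x = 5  [line -3·x + 6·y + -12 = 0 ∩ |DE|² = 5/4]
2. D_y = 9/2  [line -3·x + 6·y + -12 = 0 ∩ |DE|² = 5/4]
   → D = (5, 9/2)
3. B_x = 4  [B is the midpoint of FD]
4. B_y = 31/4  [B is the midpoint of FD]
   → B = (4, 31/4)
5. A_x = 19/4  [A divides BD with BA:AD = 3/4:1/4]
6. A_y = 85/16  [A divides BD with BA:AD = 3/4:1/4]
   → A = (19/4, 85/16)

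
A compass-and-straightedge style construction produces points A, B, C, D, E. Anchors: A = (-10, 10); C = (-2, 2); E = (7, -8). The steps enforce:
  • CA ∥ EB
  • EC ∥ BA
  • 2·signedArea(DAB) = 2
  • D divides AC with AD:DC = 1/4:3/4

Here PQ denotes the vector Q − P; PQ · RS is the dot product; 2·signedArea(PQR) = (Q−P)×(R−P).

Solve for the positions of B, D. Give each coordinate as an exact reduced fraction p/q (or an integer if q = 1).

B = (-1, 0)
D = (-8, 8)

1. B_x = -1  [EC ∥ BA ∩ CA ∥ EB]
2. B_y = 0  [EC ∥ BA ∩ CA ∥ EB]
   → B = (-1, 0)
3. D_x = -8  [D divides AC with AD:DC = 1/4:3/4]
4. D_y = 8  [D divides AC with AD:DC = 1/4:3/4]
   → D = (-8, 8)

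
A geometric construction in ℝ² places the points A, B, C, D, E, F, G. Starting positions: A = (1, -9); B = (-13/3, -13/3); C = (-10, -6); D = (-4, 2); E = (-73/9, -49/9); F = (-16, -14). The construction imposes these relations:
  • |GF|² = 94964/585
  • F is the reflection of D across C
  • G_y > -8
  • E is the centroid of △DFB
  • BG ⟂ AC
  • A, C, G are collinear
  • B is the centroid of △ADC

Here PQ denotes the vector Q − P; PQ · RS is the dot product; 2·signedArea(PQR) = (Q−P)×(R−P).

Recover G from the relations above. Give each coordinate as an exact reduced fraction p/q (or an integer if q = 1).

G = (-1004/195, -476/65)

1. G_x = -1004/195  [A, C, G are collinear ∩ BG ⟂ AC]
2. G_y = -476/65  [A, C, G are collinear ∩ BG ⟂ AC]
   → G = (-1004/195, -476/65)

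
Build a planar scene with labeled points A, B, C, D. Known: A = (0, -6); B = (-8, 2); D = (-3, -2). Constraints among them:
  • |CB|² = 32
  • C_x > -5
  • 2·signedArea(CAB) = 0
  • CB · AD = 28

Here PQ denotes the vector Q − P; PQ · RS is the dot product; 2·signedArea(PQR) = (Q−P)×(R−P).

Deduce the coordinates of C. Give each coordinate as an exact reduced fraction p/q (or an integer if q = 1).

1. C_x = -4  [2·signedArea(CAB) = 0 ∩ CB · AD = 28]
2. C_y = -2  [2·signedArea(CAB) = 0 ∩ CB · AD = 28]
   → C = (-4, -2)

C = (-4, -2)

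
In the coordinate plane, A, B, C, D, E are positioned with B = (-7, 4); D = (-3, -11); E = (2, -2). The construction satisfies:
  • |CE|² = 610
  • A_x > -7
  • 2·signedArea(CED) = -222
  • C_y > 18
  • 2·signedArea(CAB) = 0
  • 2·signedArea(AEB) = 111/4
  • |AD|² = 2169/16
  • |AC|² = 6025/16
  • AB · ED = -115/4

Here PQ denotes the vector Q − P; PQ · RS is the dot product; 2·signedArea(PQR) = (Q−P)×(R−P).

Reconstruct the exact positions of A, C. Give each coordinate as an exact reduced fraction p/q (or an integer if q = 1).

1. A_x = -6  [AB · ED = -115/4 ∩ 2·signedArea(AEB) = 111/4]
2. A_y = 1/4  [AB · ED = -115/4 ∩ 2·signedArea(AEB) = 111/4]
   → A = (-6, 1/4)
3. C_x = -11  [2·signedArea(CAB) = 0 ∩ 2·signedArea(CED) = -222]
4. C_y = 19  [2·signedArea(CAB) = 0 ∩ 2·signedArea(CED) = -222]
   → C = (-11, 19)

A = (-6, 1/4)
C = (-11, 19)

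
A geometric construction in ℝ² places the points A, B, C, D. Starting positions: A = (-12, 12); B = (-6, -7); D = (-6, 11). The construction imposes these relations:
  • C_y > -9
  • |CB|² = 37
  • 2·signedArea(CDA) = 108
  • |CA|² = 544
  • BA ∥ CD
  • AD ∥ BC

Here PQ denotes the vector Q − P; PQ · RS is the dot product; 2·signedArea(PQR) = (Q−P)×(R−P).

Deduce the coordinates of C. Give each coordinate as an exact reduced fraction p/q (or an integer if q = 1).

C = (0, -8)

1. C_x = 0  [BA ∥ CD ∩ AD ∥ BC]
2. C_y = -8  [BA ∥ CD ∩ AD ∥ BC]
   → C = (0, -8)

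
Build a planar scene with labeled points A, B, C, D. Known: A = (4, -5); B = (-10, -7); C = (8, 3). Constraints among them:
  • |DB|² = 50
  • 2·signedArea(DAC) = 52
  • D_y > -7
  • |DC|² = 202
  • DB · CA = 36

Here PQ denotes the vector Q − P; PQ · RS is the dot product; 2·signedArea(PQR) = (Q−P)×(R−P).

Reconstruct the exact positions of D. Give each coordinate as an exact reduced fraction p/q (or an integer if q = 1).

1. D_x = -3  [DB · CA = 36 ∩ 2·signedArea(DAC) = 52]
2. D_y = -6  [DB · CA = 36 ∩ 2·signedArea(DAC) = 52]
   → D = (-3, -6)

D = (-3, -6)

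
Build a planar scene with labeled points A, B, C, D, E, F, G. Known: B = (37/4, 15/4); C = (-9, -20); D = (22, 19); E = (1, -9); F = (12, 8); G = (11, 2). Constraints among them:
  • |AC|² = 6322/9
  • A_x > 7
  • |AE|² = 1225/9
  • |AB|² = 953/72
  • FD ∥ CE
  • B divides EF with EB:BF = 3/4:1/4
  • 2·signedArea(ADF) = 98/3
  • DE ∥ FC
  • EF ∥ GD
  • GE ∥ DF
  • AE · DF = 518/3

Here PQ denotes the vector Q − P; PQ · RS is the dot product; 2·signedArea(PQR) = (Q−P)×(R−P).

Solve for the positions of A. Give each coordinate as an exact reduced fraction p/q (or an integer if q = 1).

A = (8, 1/3)

1. A_x = 8  [AE · DF = 518/3 ∩ 2·signedArea(ADF) = 98/3]
2. A_y = 1/3  [AE · DF = 518/3 ∩ 2·signedArea(ADF) = 98/3]
   → A = (8, 1/3)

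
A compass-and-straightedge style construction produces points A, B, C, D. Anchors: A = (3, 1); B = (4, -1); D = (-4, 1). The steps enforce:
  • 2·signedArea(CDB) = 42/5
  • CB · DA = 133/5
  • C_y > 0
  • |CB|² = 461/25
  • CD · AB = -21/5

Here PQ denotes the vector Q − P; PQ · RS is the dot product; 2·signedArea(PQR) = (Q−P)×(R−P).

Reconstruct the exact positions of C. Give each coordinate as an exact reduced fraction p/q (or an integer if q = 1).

C = (1/5, 1)

1. C_x = 1/5  [2·signedArea(CDB) = 42/5 ∩ CD · AB = -21/5]
2. C_y = 1  [2·signedArea(CDB) = 42/5 ∩ CD · AB = -21/5]
   → C = (1/5, 1)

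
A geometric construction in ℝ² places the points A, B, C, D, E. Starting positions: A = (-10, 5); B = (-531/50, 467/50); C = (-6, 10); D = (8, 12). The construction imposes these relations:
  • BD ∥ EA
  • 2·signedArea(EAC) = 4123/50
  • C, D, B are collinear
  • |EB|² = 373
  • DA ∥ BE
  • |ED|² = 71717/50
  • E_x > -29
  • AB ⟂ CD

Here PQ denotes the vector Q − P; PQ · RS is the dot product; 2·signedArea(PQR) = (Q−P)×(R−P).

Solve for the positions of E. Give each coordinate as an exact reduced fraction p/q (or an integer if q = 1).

E = (-1431/50, 117/50)

1. E_x = -1431/50  [BD ∥ EA ∩ DA ∥ BE]
2. E_y = 117/50  [BD ∥ EA ∩ DA ∥ BE]
   → E = (-1431/50, 117/50)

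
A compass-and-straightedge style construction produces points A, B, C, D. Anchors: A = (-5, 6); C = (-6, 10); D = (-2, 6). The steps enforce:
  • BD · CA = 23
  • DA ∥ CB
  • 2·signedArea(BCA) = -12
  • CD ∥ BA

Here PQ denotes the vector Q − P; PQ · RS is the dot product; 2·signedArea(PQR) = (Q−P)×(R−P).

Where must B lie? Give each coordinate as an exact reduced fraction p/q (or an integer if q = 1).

B = (-9, 10)

1. B_x = -9  [CD ∥ BA ∩ DA ∥ CB]
2. B_y = 10  [CD ∥ BA ∩ DA ∥ CB]
   → B = (-9, 10)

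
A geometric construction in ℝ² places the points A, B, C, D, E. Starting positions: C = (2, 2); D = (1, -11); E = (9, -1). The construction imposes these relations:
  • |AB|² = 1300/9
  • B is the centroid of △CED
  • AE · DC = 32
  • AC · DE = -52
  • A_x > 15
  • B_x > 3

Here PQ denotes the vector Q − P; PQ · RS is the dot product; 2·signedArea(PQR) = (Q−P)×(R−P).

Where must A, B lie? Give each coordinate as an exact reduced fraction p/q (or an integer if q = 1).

1. A_x = 16  [AC · DE = -52 ∩ AE · DC = 32]
2. A_y = -4  [AC · DE = -52 ∩ AE · DC = 32]
   → A = (16, -4)
3. B_x = 4  [B is the centroid of △CED]
4. B_y = -10/3  [B is the centroid of △CED]
   → B = (4, -10/3)

A = (16, -4)
B = (4, -10/3)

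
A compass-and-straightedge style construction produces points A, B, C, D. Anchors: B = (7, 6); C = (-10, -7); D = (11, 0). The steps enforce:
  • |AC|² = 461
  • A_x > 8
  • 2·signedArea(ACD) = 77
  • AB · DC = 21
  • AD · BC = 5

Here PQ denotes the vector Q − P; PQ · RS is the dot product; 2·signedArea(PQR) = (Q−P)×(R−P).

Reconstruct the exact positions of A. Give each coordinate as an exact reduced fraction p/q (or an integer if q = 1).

A = (9, 3)

1. A_x = 9  [2·signedArea(ACD) = 77 ∩ AB · DC = 21]
2. A_y = 3  [2·signedArea(ACD) = 77 ∩ AB · DC = 21]
   → A = (9, 3)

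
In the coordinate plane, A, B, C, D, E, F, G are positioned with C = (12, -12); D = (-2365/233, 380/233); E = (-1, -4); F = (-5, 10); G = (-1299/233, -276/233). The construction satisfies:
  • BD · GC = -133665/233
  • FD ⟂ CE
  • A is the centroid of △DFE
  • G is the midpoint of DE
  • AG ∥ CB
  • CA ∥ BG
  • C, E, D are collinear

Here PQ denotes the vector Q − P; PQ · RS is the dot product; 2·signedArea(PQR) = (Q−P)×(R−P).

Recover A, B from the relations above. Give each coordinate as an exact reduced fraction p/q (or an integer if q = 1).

A = (-3763/699, 1778/699)
B = (8254/699, -10994/699)

1. A_x = -3763/699  [A is the centroid of △DFE]
2. A_y = 1778/699  [A is the centroid of △DFE]
   → A = (-3763/699, 1778/699)
3. B_x = 8254/699  [CA ∥ BG ∩ AG ∥ CB]
4. B_y = -10994/699  [CA ∥ BG ∩ AG ∥ CB]
   → B = (8254/699, -10994/699)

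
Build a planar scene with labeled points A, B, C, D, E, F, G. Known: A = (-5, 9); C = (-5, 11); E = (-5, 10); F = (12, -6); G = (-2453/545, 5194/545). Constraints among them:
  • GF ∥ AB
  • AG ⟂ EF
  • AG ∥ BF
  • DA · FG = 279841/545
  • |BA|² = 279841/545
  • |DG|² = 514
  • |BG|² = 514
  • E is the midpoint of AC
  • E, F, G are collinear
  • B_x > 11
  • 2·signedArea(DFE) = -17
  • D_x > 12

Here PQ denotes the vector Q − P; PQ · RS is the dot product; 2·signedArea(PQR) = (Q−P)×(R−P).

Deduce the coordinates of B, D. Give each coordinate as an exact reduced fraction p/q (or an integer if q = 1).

1. B_x = 6268/545  [AG ∥ BF ∩ GF ∥ AB]
2. B_y = -3559/545  [AG ∥ BF ∩ GF ∥ AB]
   → B = (6268/545, -3559/545)
3. D_x = 6812/545  [2·signedArea(DFE) = -17 ∩ DA · FG = 279841/545]
4. D_y = -2981/545  [2·signedArea(DFE) = -17 ∩ DA · FG = 279841/545]
   → D = (6812/545, -2981/545)

B = (6268/545, -3559/545)
D = (6812/545, -2981/545)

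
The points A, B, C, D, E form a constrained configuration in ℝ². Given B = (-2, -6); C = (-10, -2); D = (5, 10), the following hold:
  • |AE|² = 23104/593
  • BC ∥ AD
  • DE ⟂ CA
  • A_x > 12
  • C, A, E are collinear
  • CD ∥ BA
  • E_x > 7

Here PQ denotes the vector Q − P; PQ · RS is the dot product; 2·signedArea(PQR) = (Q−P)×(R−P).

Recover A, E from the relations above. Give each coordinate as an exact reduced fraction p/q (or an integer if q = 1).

A = (13, 6)
E = (4213/593, 2342/593)

1. A_x = 13  [BC ∥ AD ∩ CD ∥ BA]
2. A_y = 6  [BC ∥ AD ∩ CD ∥ BA]
   → A = (13, 6)
3. E_x = 4213/593  [C, A, E are collinear ∩ DE ⟂ CA]
4. E_y = 2342/593  [C, A, E are collinear ∩ DE ⟂ CA]
   → E = (4213/593, 2342/593)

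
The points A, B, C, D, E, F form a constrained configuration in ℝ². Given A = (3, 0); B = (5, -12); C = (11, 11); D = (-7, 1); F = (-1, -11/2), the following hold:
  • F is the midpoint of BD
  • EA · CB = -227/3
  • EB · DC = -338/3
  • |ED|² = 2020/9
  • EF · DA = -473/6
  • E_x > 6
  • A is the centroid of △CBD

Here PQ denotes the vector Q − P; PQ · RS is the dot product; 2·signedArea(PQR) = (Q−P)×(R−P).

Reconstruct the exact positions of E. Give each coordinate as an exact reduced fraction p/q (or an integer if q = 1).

E = (7, -13/3)

1. E_x = 7  [EB · DC = -338/3 ∩ EA · CB = -227/3]
2. E_y = -13/3  [EB · DC = -338/3 ∩ EA · CB = -227/3]
   → E = (7, -13/3)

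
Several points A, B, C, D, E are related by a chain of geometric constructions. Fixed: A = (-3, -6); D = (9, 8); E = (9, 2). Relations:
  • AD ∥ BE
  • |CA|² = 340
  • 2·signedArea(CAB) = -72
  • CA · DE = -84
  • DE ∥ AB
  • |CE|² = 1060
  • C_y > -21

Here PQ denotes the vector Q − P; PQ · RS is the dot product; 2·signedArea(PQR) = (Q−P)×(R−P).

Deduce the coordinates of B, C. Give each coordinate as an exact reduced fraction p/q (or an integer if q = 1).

1. B_x = -3  [AD ∥ BE ∩ DE ∥ AB]
2. B_y = -12  [AD ∥ BE ∩ DE ∥ AB]
   → B = (-3, -12)
3. C_x = -15  [2·signedArea(CAB) = -72 ∩ CA · DE = -84]
4. C_y = -20  [2·signedArea(CAB) = -72 ∩ CA · DE = -84]
   → C = (-15, -20)

B = (-3, -12)
C = (-15, -20)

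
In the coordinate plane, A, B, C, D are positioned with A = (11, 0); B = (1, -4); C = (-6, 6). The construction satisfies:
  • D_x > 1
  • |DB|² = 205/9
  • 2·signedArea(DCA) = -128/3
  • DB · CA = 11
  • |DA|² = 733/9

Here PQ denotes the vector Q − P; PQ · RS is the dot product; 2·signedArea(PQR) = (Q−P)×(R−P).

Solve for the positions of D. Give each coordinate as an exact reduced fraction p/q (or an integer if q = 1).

1. D_x = 2  [2·signedArea(DCA) = -128/3 ∩ DB · CA = 11]
2. D_y = 2/3  [2·signedArea(DCA) = -128/3 ∩ DB · CA = 11]
   → D = (2, 2/3)

D = (2, 2/3)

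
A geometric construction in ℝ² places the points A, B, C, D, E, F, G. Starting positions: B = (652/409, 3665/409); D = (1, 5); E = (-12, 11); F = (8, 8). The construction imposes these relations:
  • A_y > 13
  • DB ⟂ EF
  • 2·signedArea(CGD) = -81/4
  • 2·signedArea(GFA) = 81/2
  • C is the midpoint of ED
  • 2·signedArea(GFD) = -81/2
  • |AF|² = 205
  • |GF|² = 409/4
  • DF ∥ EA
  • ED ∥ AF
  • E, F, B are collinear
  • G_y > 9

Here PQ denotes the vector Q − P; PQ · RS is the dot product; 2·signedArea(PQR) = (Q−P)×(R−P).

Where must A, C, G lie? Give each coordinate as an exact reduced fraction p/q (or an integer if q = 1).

A = (-5, 14)
C = (-11/2, 8)
G = (-2, 19/2)

1. A_x = -5  [ED ∥ AF ∩ DF ∥ EA]
2. A_y = 14  [ED ∥ AF ∩ DF ∥ EA]
   → A = (-5, 14)
3. C_x = -11/2  [C is the midpoint of ED]
4. C_y = 8  [C is the midpoint of ED]
   → C = (-11/2, 8)
5. G_x = -2  [2·signedArea(GFD) = -81/2 ∩ 2·signedArea(CGD) = -81/4]
6. G_y = 19/2  [2·signedArea(GFD) = -81/2 ∩ 2·signedArea(CGD) = -81/4]
   → G = (-2, 19/2)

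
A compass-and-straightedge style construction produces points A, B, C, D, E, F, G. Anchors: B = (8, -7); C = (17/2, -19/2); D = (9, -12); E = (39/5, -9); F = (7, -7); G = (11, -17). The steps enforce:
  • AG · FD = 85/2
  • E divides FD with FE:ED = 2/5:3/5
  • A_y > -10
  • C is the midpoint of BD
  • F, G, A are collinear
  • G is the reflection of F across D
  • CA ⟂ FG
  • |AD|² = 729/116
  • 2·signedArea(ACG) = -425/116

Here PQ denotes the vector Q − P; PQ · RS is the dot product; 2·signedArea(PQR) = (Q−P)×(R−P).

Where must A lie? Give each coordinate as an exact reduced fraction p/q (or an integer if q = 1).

A = (234/29, -561/58)

1. A_x = 234/29  [F, G, A are collinear ∩ CA ⟂ FG]
2. A_y = -561/58  [F, G, A are collinear ∩ CA ⟂ FG]
   → A = (234/29, -561/58)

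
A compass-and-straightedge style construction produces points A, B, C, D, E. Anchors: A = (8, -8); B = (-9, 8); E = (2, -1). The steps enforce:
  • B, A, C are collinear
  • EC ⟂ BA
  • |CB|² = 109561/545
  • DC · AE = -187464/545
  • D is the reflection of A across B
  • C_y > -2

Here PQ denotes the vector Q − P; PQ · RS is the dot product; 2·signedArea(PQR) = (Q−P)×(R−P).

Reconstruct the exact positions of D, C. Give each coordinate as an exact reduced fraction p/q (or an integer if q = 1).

1. D_x = -26  [D is the reflection of A across B]
2. D_y = 24  [D is the reflection of A across B]
   → D = (-26, 24)
3. C_x = 722/545  [B, A, C are collinear ∩ EC ⟂ BA]
4. C_y = -936/545  [B, A, C are collinear ∩ EC ⟂ BA]
   → C = (722/545, -936/545)

C = (722/545, -936/545)
D = (-26, 24)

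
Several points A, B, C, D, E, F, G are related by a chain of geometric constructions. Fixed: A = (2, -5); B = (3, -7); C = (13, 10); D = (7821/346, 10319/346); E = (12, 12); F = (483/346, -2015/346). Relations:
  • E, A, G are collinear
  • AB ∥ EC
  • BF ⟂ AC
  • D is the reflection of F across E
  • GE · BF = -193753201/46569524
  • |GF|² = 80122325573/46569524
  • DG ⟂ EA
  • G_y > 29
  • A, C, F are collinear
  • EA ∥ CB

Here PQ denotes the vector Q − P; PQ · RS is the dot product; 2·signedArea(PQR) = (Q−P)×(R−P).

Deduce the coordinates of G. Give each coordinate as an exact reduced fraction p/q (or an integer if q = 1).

G = (1515209/67297, 4021121/134594)

1. G_x = 1515209/67297  [E, A, G are collinear ∩ DG ⟂ EA]
2. G_y = 4021121/134594  [E, A, G are collinear ∩ DG ⟂ EA]
   → G = (1515209/67297, 4021121/134594)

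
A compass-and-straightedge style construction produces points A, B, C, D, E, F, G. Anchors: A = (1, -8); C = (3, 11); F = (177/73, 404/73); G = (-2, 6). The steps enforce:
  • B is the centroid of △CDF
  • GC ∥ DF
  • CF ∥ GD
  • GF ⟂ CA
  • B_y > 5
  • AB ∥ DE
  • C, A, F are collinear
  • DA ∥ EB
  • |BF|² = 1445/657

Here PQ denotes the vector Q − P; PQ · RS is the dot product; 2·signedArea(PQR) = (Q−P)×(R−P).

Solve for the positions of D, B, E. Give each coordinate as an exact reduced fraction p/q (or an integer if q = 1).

1. D_x = -188/73  [GC ∥ DF ∩ CF ∥ GD]
2. D_y = 39/73  [GC ∥ DF ∩ CF ∥ GD]
   → D = (-188/73, 39/73)
3. B_x = 208/219  [B is the centroid of △CDF]
4. B_y = 1246/219  [B is the centroid of △CDF]
   → B = (208/219, 1246/219)
5. E_x = -575/219  [DA ∥ EB ∩ AB ∥ DE]
6. E_y = 3115/219  [DA ∥ EB ∩ AB ∥ DE]
   → E = (-575/219, 3115/219)

B = (208/219, 1246/219)
D = (-188/73, 39/73)
E = (-575/219, 3115/219)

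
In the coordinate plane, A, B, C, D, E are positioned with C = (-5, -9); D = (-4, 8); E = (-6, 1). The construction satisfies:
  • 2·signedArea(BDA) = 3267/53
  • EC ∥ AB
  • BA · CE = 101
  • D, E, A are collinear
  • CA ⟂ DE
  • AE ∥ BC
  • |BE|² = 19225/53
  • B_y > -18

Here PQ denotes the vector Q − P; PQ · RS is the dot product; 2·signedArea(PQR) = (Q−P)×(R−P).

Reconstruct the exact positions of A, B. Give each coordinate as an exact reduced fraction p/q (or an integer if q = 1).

1. A_x = -454/53  [D, E, A are collinear ∩ CA ⟂ DE]
2. A_y = -423/53  [D, E, A are collinear ∩ CA ⟂ DE]
   → A = (-454/53, -423/53)
3. B_x = -401/53  [AE ∥ BC ∩ EC ∥ AB]
4. B_y = -953/53  [AE ∥ BC ∩ EC ∥ AB]
   → B = (-401/53, -953/53)

A = (-454/53, -423/53)
B = (-401/53, -953/53)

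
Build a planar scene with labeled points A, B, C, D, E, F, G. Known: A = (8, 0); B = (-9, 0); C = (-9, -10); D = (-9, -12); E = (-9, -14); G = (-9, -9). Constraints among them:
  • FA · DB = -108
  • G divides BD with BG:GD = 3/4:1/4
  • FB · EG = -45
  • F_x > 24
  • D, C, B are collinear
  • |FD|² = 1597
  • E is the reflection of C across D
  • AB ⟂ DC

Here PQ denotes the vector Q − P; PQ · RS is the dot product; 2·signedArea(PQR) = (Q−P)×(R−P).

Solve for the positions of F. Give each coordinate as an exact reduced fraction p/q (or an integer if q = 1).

F = (25, 9)

1. F_y = 9  [FA · DB = -108]
2. F_x = 25  [|FD|² = 1597]
   → F = (25, 9)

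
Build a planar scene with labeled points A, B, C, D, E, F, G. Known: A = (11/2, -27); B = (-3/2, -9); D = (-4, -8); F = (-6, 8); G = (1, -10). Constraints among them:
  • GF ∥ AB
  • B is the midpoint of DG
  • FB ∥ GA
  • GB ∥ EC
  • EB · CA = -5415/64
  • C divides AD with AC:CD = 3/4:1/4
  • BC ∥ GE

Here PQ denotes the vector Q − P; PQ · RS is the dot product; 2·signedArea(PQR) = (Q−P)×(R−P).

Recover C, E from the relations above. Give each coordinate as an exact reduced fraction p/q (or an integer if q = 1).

C = (-13/8, -51/4)
E = (7/8, -55/4)

1. C_x = -13/8  [C divides AD with AC:CD = 3/4:1/4]
2. C_y = -51/4  [C divides AD with AC:CD = 3/4:1/4]
   → C = (-13/8, -51/4)
3. E_x = 7/8  [GB ∥ EC ∩ BC ∥ GE]
4. E_y = -55/4  [GB ∥ EC ∩ BC ∥ GE]
   → E = (7/8, -55/4)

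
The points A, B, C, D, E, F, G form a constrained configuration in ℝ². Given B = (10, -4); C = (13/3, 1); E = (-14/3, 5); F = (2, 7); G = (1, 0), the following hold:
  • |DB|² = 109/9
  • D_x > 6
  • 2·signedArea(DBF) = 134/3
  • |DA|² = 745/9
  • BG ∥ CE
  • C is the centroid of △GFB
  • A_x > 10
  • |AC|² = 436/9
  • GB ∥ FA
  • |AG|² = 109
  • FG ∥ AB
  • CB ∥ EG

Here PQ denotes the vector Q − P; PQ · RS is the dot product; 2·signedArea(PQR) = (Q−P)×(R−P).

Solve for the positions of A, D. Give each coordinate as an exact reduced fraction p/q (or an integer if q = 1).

1. A_x = 11  [FG ∥ AB ∩ GB ∥ FA]
2. A_y = 3  [FG ∥ AB ∩ GB ∥ FA]
   → A = (11, 3)
3. D_x = 20/3  [line -11·x + -8·y + 100/3 = 0 ∩ |DA|² = 745/9]
4. D_y = -5  [line -11·x + -8·y + 100/3 = 0 ∩ |DA|² = 745/9]
   → D = (20/3, -5)

A = (11, 3)
D = (20/3, -5)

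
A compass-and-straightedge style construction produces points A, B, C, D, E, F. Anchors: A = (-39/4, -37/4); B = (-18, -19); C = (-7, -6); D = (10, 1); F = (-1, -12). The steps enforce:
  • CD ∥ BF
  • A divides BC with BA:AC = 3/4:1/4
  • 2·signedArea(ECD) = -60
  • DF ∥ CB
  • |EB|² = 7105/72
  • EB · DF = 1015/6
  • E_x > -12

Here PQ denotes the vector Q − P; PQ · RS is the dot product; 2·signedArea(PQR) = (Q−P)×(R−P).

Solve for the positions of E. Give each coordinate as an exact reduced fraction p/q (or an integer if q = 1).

1. E_x = -139/12  [EB · DF = 1015/6 ∩ 2·signedArea(ECD) = -60]
2. E_y = -137/12  [EB · DF = 1015/6 ∩ 2·signedArea(ECD) = -60]
   → E = (-139/12, -137/12)

E = (-139/12, -137/12)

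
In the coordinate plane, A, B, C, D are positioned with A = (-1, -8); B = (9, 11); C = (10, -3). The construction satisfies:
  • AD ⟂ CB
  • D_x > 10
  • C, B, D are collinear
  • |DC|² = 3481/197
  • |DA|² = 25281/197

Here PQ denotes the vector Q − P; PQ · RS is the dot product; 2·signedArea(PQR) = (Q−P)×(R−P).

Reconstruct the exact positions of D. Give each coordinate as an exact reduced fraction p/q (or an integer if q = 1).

D = (2029/197, -1417/197)

1. D_x = 2029/197  [C, B, D are collinear ∩ AD ⟂ CB]
2. D_y = -1417/197  [C, B, D are collinear ∩ AD ⟂ CB]
   → D = (2029/197, -1417/197)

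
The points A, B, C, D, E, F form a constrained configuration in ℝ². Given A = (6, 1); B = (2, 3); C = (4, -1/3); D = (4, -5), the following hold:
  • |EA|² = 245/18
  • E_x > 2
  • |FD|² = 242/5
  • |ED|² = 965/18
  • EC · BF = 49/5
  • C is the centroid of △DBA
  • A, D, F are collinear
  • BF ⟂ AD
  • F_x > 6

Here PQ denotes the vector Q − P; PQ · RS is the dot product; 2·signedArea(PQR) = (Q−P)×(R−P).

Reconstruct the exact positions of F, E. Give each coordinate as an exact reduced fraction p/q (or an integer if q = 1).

E = (5/2, 13/6)
F = (31/5, 8/5)

1. F_x = 31/5  [A, D, F are collinear ∩ BF ⟂ AD]
2. F_y = 8/5  [A, D, F are collinear ∩ BF ⟂ AD]
   → F = (31/5, 8/5)
3. E_x = 5/2  [line -21/5·x + 7/5·y + 112/15 = 0 ∩ |EA|² = 245/18]
4. E_y = 13/6  [line -21/5·x + 7/5·y + 112/15 = 0 ∩ |EA|² = 245/18]
   → E = (5/2, 13/6)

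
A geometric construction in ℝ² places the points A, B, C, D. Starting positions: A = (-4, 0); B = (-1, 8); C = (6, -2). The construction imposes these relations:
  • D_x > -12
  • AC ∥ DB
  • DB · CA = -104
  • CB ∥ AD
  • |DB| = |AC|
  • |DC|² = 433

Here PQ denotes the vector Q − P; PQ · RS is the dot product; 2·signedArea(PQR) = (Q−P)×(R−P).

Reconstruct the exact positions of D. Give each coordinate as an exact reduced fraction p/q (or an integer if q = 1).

1. D_x = -11  [AC ∥ DB ∩ CB ∥ AD]
2. D_y = 10  [AC ∥ DB ∩ CB ∥ AD]
   → D = (-11, 10)

D = (-11, 10)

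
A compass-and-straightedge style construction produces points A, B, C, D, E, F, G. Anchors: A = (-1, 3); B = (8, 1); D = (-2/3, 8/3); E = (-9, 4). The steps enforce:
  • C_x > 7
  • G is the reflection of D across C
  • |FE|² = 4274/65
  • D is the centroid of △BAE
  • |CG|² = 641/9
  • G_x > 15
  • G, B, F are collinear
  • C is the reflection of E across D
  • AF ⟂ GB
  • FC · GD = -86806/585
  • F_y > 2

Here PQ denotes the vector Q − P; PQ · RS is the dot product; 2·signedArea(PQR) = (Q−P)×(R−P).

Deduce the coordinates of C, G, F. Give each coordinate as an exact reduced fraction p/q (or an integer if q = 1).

C = (23/3, 4/3)
F = (-72/65, 139/65)
G = (16, 0)

1. C_x = 23/3  [C is the reflection of E across D]
2. C_y = 4/3  [C is the reflection of E across D]
   → C = (23/3, 4/3)
3. G_x = 16  [G is the reflection of D across C]
4. G_y = 0  [G is the reflection of D across C]
   → G = (16, 0)
5. F_x = -72/65  [G, B, F are collinear ∩ AF ⟂ GB]
6. F_y = 139/65  [G, B, F are collinear ∩ AF ⟂ GB]
   → F = (-72/65, 139/65)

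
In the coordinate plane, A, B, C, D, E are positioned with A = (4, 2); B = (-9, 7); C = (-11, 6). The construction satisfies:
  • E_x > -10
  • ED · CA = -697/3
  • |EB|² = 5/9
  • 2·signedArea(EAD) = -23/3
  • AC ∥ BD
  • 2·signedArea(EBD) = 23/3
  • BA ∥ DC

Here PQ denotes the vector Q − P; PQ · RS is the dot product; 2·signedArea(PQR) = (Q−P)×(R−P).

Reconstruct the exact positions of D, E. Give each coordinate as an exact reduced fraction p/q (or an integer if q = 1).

1. D_x = -24  [BA ∥ DC ∩ AC ∥ BD]
2. D_y = 11  [BA ∥ DC ∩ AC ∥ BD]
   → D = (-24, 11)
3. E_x = -29/3  [2·signedArea(EAD) = -23/3 ∩ 2·signedArea(EBD) = 23/3]
4. E_y = 20/3  [2·signedArea(EAD) = -23/3 ∩ 2·signedArea(EBD) = 23/3]
   → E = (-29/3, 20/3)

D = (-24, 11)
E = (-29/3, 20/3)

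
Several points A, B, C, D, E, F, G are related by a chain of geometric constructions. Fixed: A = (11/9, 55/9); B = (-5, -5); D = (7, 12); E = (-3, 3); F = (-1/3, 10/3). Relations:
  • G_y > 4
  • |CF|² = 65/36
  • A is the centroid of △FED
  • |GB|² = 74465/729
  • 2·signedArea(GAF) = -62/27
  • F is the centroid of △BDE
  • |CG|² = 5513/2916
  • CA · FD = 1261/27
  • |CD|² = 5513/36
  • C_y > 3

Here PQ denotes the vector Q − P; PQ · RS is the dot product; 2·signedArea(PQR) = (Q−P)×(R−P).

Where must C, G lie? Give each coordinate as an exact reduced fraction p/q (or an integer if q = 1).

1. C_x = -5/3  [line -22/3·x + -26/3·y + 137/9 = 0 ∩ |CF|² = 65/36]
2. C_y = 19/6  [line -22/3·x + -26/3·y + 137/9 = 0 ∩ |CF|² = 65/36]
   → C = (-5/3, 19/6)
3. G_x = -19/27  [line 25/9·x + -14/9·y + 227/27 = 0 ∩ |CG|² = 5513/2916]
4. G_y = 112/27  [line 25/9·x + -14/9·y + 227/27 = 0 ∩ |CG|² = 5513/2916]
   → G = (-19/27, 112/27)

C = (-5/3, 19/6)
G = (-19/27, 112/27)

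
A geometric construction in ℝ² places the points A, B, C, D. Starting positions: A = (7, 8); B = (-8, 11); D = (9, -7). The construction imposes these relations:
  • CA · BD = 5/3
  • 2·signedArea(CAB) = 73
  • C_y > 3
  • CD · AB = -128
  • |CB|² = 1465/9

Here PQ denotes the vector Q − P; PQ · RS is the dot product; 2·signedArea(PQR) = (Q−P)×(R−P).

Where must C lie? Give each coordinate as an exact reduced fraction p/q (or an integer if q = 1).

C = (8/3, 4)

1. C_x = 8/3  [CA · BD = 5/3 ∩ 2·signedArea(CAB) = 73]
2. C_y = 4  [CA · BD = 5/3 ∩ 2·signedArea(CAB) = 73]
   → C = (8/3, 4)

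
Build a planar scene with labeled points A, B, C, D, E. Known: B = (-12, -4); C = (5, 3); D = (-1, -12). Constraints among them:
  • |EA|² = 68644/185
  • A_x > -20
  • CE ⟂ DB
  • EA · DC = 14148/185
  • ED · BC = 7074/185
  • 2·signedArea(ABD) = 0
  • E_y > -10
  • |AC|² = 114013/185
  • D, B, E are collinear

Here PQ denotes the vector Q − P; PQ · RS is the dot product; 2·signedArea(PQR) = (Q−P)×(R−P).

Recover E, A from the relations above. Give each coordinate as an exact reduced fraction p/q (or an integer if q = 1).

A = (-3661/185, 308/185)
E = (-779/185, -1788/185)

1. E_x = -779/185  [D, B, E are collinear ∩ CE ⟂ DB]
2. E_y = -1788/185  [D, B, E are collinear ∩ CE ⟂ DB]
   → E = (-779/185, -1788/185)
3. A_x = -3661/185  [2·signedArea(ABD) = 0 ∩ EA · DC = 14148/185]
4. A_y = 308/185  [2·signedArea(ABD) = 0 ∩ EA · DC = 14148/185]
   → A = (-3661/185, 308/185)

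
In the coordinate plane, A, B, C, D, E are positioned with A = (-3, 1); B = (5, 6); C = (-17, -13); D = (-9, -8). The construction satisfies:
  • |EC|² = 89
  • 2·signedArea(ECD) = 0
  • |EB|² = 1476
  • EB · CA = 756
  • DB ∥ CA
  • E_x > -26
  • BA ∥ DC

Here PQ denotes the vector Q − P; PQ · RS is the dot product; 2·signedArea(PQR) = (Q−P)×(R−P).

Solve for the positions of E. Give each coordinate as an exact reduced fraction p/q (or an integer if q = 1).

E = (-25, -18)

1. E_x = -25  [2·signedArea(ECD) = 0 ∩ EB · CA = 756]
2. E_y = -18  [2·signedArea(ECD) = 0 ∩ EB · CA = 756]
   → E = (-25, -18)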